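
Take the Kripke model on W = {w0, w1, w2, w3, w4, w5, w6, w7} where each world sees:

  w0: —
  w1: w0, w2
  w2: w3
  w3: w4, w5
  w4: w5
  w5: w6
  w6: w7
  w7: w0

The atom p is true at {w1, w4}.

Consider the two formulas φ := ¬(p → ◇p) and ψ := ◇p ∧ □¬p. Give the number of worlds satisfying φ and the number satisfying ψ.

For ¬(p → ◇p):
w0: p → ◇p is T. ✗
w1: p → ◇p is F. ✓
w2: p → ◇p is T. ✗
w3: p → ◇p is T. ✗
w4: p → ◇p is F. ✓
w5: p → ◇p is T. ✗
w6: p → ◇p is T. ✗
w7: p → ◇p is T. ✗
— 2 worlds.
For ◇p ∧ □¬p:
w0: ◇p is F, □¬p is T. ✗
w1: ◇p is F, □¬p is T. ✗
w2: ◇p is F, □¬p is T. ✗
w3: ◇p is T, □¬p is F. ✗
w4: ◇p is F, □¬p is T. ✗
w5: ◇p is F, □¬p is T. ✗
w6: ◇p is F, □¬p is T. ✗
w7: ◇p is F, □¬p is T. ✗
— 0 worlds.

2 and 0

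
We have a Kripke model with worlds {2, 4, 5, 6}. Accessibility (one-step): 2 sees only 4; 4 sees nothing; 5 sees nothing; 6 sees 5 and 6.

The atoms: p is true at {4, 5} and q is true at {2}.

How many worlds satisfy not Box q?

2

2: Box q is F. ✓
4: Box q is T. ✗
5: Box q is T. ✗
6: Box q is F. ✓
Satisfying worlds: {2, 6}.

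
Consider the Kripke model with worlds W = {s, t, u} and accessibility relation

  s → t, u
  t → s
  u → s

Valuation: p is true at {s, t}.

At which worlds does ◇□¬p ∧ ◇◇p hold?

∅

s: ◇□¬p is F, ◇◇p is T. ✗
t: ◇□¬p is F, ◇◇p is T. ✗
u: ◇□¬p is F, ◇◇p is T. ✗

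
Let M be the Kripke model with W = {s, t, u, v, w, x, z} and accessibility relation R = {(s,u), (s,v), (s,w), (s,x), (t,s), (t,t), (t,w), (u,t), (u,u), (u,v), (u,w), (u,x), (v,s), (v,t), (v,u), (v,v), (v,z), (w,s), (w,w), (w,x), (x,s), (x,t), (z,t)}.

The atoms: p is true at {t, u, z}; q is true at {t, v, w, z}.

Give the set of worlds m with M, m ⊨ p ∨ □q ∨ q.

{t, u, v, w, z}

s: p ∨ □q is F, q is F. ✗
t: p ∨ □q is T, q is T. ✓
u: p ∨ □q is T, q is F. ✓
v: p ∨ □q is F, q is T. ✓
w: p ∨ □q is F, q is T. ✓
x: p ∨ □q is F, q is F. ✗
z: p ∨ □q is T, q is T. ✓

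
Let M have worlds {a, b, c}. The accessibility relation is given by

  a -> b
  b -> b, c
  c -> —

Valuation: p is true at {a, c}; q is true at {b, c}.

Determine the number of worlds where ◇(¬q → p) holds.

a: successors {b}; ¬q → p there: b:T. ✓
b: successors {b, c}; ¬q → p there: b:T, c:T. ✓
c: no successors, so ◇(¬q → p) fails. ✗
Satisfying worlds: {a, b}.

2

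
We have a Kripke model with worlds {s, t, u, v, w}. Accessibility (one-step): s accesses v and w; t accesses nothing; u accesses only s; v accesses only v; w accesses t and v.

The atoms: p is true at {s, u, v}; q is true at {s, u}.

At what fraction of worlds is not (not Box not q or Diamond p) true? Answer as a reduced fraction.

1/5

s: not Box not q or Diamond p is T. ✗
t: not Box not q or Diamond p is F. ✓
u: not Box not q or Diamond p is T. ✗
v: not Box not q or Diamond p is T. ✗
w: not Box not q or Diamond p is T. ✗
That's 1 of 5 worlds, so 1/5.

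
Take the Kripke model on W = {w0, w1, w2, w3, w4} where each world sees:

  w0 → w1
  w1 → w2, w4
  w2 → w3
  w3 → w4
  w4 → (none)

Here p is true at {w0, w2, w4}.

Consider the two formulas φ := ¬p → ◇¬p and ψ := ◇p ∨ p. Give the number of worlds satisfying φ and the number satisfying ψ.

3 and 5

For ¬p → ◇¬p:
w0: ¬p is F, ◇¬p is T. ✓
w1: ¬p is T, ◇¬p is F. ✗
w2: ¬p is F, ◇¬p is T. ✓
w3: ¬p is T, ◇¬p is F. ✗
w4: ¬p is F, ◇¬p is F. ✓
— 3 worlds.
For ◇p ∨ p:
w0: ◇p is F, p is T. ✓
w1: ◇p is T, p is F. ✓
w2: ◇p is F, p is T. ✓
w3: ◇p is T, p is F. ✓
w4: ◇p is F, p is T. ✓
— 5 worlds.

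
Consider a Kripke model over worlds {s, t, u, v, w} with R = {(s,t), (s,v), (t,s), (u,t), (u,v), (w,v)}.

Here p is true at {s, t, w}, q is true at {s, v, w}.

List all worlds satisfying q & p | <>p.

{s, t, u, w}

s: q & p is T, <>p is T. ✓
t: q & p is F, <>p is T. ✓
u: q & p is F, <>p is T. ✓
v: q & p is F, <>p is F. ✗
w: q & p is T, <>p is F. ✓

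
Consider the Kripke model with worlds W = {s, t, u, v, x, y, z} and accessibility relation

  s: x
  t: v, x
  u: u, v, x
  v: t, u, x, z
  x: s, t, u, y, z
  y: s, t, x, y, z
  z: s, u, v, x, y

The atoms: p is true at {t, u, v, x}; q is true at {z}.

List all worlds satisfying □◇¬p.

{s, t}

s: successors {x}; ◇¬p there: x:T. ✓
t: successors {v, x}; ◇¬p there: v:T, x:T. ✓
u: successors {u, v, x}; ◇¬p there: u:F, v:T, x:T. ✗
v: successors {t, u, x, z}; ◇¬p there: t:F, u:F, x:T, z:T. ✗
x: successors {s, t, u, y, z}; ◇¬p there: s:F, t:F, u:F, y:T, z:T. ✗
y: successors {s, t, x, y, z}; ◇¬p there: s:F, t:F, x:T, y:T, z:T. ✗
z: successors {s, u, v, x, y}; ◇¬p there: s:F, u:F, v:T, x:T, y:T. ✗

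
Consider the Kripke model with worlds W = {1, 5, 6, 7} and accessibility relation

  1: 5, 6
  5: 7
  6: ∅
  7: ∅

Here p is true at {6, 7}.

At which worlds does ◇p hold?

{1, 5}

1: successors {5, 6}; p there: 5:F, 6:T. ✓
5: successors {7}; p there: 7:T. ✓
6: no successors, so ◇p fails. ✗
7: no successors, so ◇p fails. ✗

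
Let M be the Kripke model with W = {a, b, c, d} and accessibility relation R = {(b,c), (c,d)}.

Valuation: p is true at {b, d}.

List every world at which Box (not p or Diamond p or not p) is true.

{a, b, d}

a: no successors, so Box (not p or Diamond p or not p) holds vacuously. ✓
b: successors {c}; not p or Diamond p or not p there: c:T. ✓
c: successors {d}; not p or Diamond p or not p there: d:F. ✗
d: no successors, so Box (not p or Diamond p or not p) holds vacuously. ✓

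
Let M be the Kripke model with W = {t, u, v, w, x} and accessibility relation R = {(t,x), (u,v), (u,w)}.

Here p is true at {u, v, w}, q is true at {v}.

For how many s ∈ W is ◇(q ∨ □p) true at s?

t: successors {x}; q ∨ □p there: x:T. ✓
u: successors {v, w}; q ∨ □p there: v:T, w:T. ✓
v: no successors, so ◇(q ∨ □p) fails. ✗
w: no successors, so ◇(q ∨ □p) fails. ✗
x: no successors, so ◇(q ∨ □p) fails. ✗
Satisfying worlds: {t, u}.

2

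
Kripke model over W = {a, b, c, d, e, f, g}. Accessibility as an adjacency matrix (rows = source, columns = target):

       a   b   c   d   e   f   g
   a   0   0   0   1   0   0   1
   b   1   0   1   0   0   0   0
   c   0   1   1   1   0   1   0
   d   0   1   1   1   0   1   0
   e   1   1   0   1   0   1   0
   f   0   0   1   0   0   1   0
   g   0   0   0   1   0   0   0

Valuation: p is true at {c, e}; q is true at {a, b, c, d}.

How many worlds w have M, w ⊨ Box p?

0

a: successors {d, g}; p there: d:F, g:F. ✗
b: successors {a, c}; p there: a:F, c:T. ✗
c: successors {b, c, d, f}; p there: b:F, c:T, d:F, f:F. ✗
d: successors {b, c, d, f}; p there: b:F, c:T, d:F, f:F. ✗
e: successors {a, b, d, f}; p there: a:F, b:F, d:F, f:F. ✗
f: successors {c, f}; p there: c:T, f:F. ✗
g: successors {d}; p there: d:F. ✗
Satisfying worlds: ∅.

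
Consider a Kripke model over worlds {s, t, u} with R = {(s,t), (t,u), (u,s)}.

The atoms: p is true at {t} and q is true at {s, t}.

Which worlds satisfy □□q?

{t, u}

s: successors {t}; □q there: t:F. ✗
t: successors {u}; □q there: u:T. ✓
u: successors {s}; □q there: s:T. ✓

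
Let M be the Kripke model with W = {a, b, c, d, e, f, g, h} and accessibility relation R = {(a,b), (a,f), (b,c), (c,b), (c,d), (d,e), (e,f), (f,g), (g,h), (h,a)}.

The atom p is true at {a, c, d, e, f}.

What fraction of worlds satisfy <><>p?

a: successors {b, f}; <>p there: b:T, f:F. ✓
b: successors {c}; <>p there: c:T. ✓
c: successors {b, d}; <>p there: b:T, d:T. ✓
d: successors {e}; <>p there: e:T. ✓
e: successors {f}; <>p there: f:F. ✗
f: successors {g}; <>p there: g:F. ✗
g: successors {h}; <>p there: h:T. ✓
h: successors {a}; <>p there: a:T. ✓
That's 6 of 8 worlds, so 6/8 = 3/4.

3/4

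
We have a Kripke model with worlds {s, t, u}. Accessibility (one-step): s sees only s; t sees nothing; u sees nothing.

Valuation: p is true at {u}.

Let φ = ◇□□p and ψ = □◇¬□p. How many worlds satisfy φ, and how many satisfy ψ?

0 and 3

For ◇□□p:
s: successors {s}; □□p there: s:F. ✗
t: no successors, so ◇□□p fails. ✗
u: no successors, so ◇□□p fails. ✗
— 0 worlds.
For □◇¬□p:
s: successors {s}; ◇¬□p there: s:T. ✓
t: no successors, so □◇¬□p holds vacuously. ✓
u: no successors, so □◇¬□p holds vacuously. ✓
— 3 worlds.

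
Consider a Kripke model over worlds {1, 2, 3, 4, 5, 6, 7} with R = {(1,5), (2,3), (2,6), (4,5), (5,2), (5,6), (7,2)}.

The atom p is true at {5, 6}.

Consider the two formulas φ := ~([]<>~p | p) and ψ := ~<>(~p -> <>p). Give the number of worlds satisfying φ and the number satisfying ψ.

1 and 2

For ~([]<>~p | p):
1: []<>~p | p is T. ✗
2: []<>~p | p is F. ✓
3: []<>~p | p is T. ✗
4: []<>~p | p is T. ✗
5: []<>~p | p is T. ✗
6: []<>~p | p is T. ✗
7: []<>~p | p is T. ✗
— 1 world.
For ~<>(~p -> <>p):
1: <>(~p -> <>p) is T. ✗
2: <>(~p -> <>p) is T. ✗
3: <>(~p -> <>p) is F. ✓
4: <>(~p -> <>p) is T. ✗
5: <>(~p -> <>p) is T. ✗
6: <>(~p -> <>p) is F. ✓
7: <>(~p -> <>p) is T. ✗
— 2 worlds.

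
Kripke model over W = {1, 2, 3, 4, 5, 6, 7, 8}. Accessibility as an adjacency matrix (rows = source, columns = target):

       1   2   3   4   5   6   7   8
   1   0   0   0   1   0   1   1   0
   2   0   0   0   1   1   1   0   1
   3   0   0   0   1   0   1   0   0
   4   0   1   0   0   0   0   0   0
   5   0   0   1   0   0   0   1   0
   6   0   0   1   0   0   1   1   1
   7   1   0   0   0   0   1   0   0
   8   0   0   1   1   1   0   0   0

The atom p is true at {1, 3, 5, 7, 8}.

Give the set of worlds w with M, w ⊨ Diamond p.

1: successors {4, 6, 7}; p there: 4:F, 6:F, 7:T. ✓
2: successors {4, 5, 6, 8}; p there: 4:F, 5:T, 6:F, 8:T. ✓
3: successors {4, 6}; p there: 4:F, 6:F. ✗
4: successors {2}; p there: 2:F. ✗
5: successors {3, 7}; p there: 3:T, 7:T. ✓
6: successors {3, 6, 7, 8}; p there: 3:T, 6:F, 7:T, 8:T. ✓
7: successors {1, 6}; p there: 1:T, 6:F. ✓
8: successors {3, 4, 5}; p there: 3:T, 4:F, 5:T. ✓

{1, 2, 5, 6, 7, 8}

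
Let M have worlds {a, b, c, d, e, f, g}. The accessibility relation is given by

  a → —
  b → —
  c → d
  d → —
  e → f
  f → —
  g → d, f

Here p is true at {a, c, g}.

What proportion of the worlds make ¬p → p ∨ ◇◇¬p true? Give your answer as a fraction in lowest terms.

3/7

a: ¬p is F, p ∨ ◇◇¬p is T. ✓
b: ¬p is T, p ∨ ◇◇¬p is F. ✗
c: ¬p is F, p ∨ ◇◇¬p is T. ✓
d: ¬p is T, p ∨ ◇◇¬p is F. ✗
e: ¬p is T, p ∨ ◇◇¬p is F. ✗
f: ¬p is T, p ∨ ◇◇¬p is F. ✗
g: ¬p is F, p ∨ ◇◇¬p is T. ✓
That's 3 of 7 worlds, so 3/7.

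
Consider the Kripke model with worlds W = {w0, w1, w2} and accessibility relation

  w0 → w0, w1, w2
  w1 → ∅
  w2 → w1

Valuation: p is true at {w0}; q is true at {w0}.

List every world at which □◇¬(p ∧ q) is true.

w0: successors {w0, w1, w2}; ◇¬(p ∧ q) there: w0:T, w1:F, w2:T. ✗
w1: no successors, so □◇¬(p ∧ q) holds vacuously. ✓
w2: successors {w1}; ◇¬(p ∧ q) there: w1:F. ✗

{w1}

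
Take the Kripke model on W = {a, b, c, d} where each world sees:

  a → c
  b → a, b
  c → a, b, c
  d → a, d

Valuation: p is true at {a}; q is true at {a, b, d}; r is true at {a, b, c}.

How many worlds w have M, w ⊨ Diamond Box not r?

0

a: successors {c}; Box not r there: c:F. ✗
b: successors {a, b}; Box not r there: a:F, b:F. ✗
c: successors {a, b, c}; Box not r there: a:F, b:F, c:F. ✗
d: successors {a, d}; Box not r there: a:F, d:F. ✗
Satisfying worlds: ∅.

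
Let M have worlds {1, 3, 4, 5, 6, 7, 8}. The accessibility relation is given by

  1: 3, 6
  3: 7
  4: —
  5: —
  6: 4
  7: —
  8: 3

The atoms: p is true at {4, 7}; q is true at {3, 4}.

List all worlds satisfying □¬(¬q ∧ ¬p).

1: successors {3, 6}; ¬(¬q ∧ ¬p) there: 3:T, 6:F. ✗
3: successors {7}; ¬(¬q ∧ ¬p) there: 7:T. ✓
4: no successors, so □¬(¬q ∧ ¬p) holds vacuously. ✓
5: no successors, so □¬(¬q ∧ ¬p) holds vacuously. ✓
6: successors {4}; ¬(¬q ∧ ¬p) there: 4:T. ✓
7: no successors, so □¬(¬q ∧ ¬p) holds vacuously. ✓
8: successors {3}; ¬(¬q ∧ ¬p) there: 3:T. ✓

{3, 4, 5, 6, 7, 8}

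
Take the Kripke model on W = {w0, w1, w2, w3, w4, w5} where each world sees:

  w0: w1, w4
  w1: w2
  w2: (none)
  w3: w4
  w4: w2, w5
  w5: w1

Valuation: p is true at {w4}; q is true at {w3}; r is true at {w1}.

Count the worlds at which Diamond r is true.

w0: successors {w1, w4}; r there: w1:T, w4:F. ✓
w1: successors {w2}; r there: w2:F. ✗
w2: no successors, so Diamond r fails. ✗
w3: successors {w4}; r there: w4:F. ✗
w4: successors {w2, w5}; r there: w2:F, w5:F. ✗
w5: successors {w1}; r there: w1:T. ✓
Satisfying worlds: {w0, w5}.

2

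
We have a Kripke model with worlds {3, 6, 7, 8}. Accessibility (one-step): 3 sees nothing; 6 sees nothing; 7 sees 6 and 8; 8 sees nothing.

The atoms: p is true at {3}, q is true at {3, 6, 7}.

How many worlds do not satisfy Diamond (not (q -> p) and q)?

3

3: no successors, so Diamond (not (q -> p) and q) fails. ✗
6: no successors, so Diamond (not (q -> p) and q) fails. ✗
7: successors {6, 8}; not (q -> p) and q there: 6:T, 8:F. ✓
8: no successors, so Diamond (not (q -> p) and q) fails. ✗
Satisfying worlds: {7}.
So Diamond (not (q -> p) and q) fails at the other 3 worlds.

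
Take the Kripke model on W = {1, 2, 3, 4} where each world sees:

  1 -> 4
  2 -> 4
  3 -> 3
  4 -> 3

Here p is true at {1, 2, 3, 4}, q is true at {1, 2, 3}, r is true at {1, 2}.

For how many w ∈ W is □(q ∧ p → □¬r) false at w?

0

1: successors {4}; q ∧ p → □¬r there: 4:T. ✓
2: successors {4}; q ∧ p → □¬r there: 4:T. ✓
3: successors {3}; q ∧ p → □¬r there: 3:T. ✓
4: successors {3}; q ∧ p → □¬r there: 3:T. ✓
Satisfying worlds: {1, 2, 3, 4}.
So □(q ∧ p → □¬r) fails at the other 0 worlds.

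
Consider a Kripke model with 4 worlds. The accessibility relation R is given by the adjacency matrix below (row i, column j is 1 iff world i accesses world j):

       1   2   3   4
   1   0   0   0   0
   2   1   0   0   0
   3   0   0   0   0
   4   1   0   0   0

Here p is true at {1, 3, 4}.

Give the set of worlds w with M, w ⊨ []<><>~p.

{1, 3}

1: no successors, so []<><>~p holds vacuously. ✓
2: successors {1}; <><>~p there: 1:F. ✗
3: no successors, so []<><>~p holds vacuously. ✓
4: successors {1}; <><>~p there: 1:F. ✗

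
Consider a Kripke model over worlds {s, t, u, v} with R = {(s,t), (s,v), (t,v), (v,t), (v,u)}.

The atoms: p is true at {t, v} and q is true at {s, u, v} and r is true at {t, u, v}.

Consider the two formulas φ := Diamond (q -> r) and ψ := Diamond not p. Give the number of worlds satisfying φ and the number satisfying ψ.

For Diamond (q -> r):
s: successors {t, v}; q -> r there: t:T, v:T. ✓
t: successors {v}; q -> r there: v:T. ✓
u: no successors, so Diamond (q -> r) fails. ✗
v: successors {t, u}; q -> r there: t:T, u:T. ✓
— 3 worlds.
For Diamond not p:
s: successors {t, v}; not p there: t:F, v:F. ✗
t: successors {v}; not p there: v:F. ✗
u: no successors, so Diamond not p fails. ✗
v: successors {t, u}; not p there: t:F, u:T. ✓
— 1 world.

3 and 1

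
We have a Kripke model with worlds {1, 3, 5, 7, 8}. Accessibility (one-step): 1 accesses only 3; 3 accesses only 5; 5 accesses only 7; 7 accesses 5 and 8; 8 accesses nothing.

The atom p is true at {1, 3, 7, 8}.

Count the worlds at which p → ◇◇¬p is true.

2

1: p is T, ◇◇¬p is T. ✓
3: p is T, ◇◇¬p is F. ✗
5: p is F, ◇◇¬p is T. ✓
7: p is T, ◇◇¬p is F. ✗
8: p is T, ◇◇¬p is F. ✗
Satisfying worlds: {1, 5}.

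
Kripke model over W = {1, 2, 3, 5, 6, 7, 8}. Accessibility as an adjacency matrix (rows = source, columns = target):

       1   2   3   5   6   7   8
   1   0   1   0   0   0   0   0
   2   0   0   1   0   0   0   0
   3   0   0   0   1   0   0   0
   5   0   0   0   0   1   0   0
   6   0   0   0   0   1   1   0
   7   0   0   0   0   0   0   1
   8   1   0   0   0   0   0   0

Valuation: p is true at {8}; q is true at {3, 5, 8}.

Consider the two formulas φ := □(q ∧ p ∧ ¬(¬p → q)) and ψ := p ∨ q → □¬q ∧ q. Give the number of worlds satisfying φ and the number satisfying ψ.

0 and 6

For □(q ∧ p ∧ ¬(¬p → q)):
1: successors {2}; q ∧ p ∧ ¬(¬p → q) there: 2:F. ✗
2: successors {3}; q ∧ p ∧ ¬(¬p → q) there: 3:F. ✗
3: successors {5}; q ∧ p ∧ ¬(¬p → q) there: 5:F. ✗
5: successors {6}; q ∧ p ∧ ¬(¬p → q) there: 6:F. ✗
6: successors {6, 7}; q ∧ p ∧ ¬(¬p → q) there: 6:F, 7:F. ✗
7: successors {8}; q ∧ p ∧ ¬(¬p → q) there: 8:F. ✗
8: successors {1}; q ∧ p ∧ ¬(¬p → q) there: 1:F. ✗
— 0 worlds.
For p ∨ q → □¬q ∧ q:
1: p ∨ q is F, □¬q ∧ q is F. ✓
2: p ∨ q is F, □¬q ∧ q is F. ✓
3: p ∨ q is T, □¬q ∧ q is F. ✗
5: p ∨ q is T, □¬q ∧ q is T. ✓
6: p ∨ q is F, □¬q ∧ q is F. ✓
7: p ∨ q is F, □¬q ∧ q is F. ✓
8: p ∨ q is T, □¬q ∧ q is T. ✓
— 6 worlds.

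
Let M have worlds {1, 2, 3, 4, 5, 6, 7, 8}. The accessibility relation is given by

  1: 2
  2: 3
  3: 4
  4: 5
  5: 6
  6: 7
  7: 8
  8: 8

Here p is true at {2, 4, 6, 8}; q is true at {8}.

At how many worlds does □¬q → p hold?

1: □¬q is T, p is F. ✗
2: □¬q is T, p is T. ✓
3: □¬q is T, p is F. ✗
4: □¬q is T, p is T. ✓
5: □¬q is T, p is F. ✗
6: □¬q is T, p is T. ✓
7: □¬q is F, p is F. ✓
8: □¬q is F, p is T. ✓
Satisfying worlds: {2, 4, 6, 7, 8}.

5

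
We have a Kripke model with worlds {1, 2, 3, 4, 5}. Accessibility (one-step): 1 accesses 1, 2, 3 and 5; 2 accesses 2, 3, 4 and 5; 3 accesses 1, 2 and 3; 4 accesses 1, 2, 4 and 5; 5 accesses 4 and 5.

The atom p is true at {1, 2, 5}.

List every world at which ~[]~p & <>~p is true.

1: ~[]~p is T, <>~p is T. ✓
2: ~[]~p is T, <>~p is T. ✓
3: ~[]~p is T, <>~p is T. ✓
4: ~[]~p is T, <>~p is T. ✓
5: ~[]~p is T, <>~p is T. ✓

{1, 2, 3, 4, 5}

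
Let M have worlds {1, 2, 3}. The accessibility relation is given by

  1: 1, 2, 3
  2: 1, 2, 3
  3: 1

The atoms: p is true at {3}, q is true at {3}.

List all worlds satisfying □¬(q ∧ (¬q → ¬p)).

{3}

1: successors {1, 2, 3}; ¬(q ∧ (¬q → ¬p)) there: 1:T, 2:T, 3:F. ✗
2: successors {1, 2, 3}; ¬(q ∧ (¬q → ¬p)) there: 1:T, 2:T, 3:F. ✗
3: successors {1}; ¬(q ∧ (¬q → ¬p)) there: 1:T. ✓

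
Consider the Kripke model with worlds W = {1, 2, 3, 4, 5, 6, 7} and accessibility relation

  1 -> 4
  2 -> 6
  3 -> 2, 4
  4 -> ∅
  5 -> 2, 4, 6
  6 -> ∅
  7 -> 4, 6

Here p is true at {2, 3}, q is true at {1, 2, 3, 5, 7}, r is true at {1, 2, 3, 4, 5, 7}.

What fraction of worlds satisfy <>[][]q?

1: successors {4}; [][]q there: 4:T. ✓
2: successors {6}; [][]q there: 6:T. ✓
3: successors {2, 4}; [][]q there: 2:T, 4:T. ✓
4: no successors, so <>[][]q fails. ✗
5: successors {2, 4, 6}; [][]q there: 2:T, 4:T, 6:T. ✓
6: no successors, so <>[][]q fails. ✗
7: successors {4, 6}; [][]q there: 4:T, 6:T. ✓
That's 5 of 7 worlds, so 5/7.

5/7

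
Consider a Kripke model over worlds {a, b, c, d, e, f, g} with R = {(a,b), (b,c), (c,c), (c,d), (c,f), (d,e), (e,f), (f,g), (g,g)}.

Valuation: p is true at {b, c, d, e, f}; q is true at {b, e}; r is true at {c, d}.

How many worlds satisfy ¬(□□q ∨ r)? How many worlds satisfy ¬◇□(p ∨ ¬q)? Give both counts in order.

For ¬(□□q ∨ r):
a: □□q ∨ r is F. ✓
b: □□q ∨ r is F. ✓
c: □□q ∨ r is T. ✗
d: □□q ∨ r is T. ✗
e: □□q ∨ r is F. ✓
f: □□q ∨ r is F. ✓
g: □□q ∨ r is F. ✓
— 5 worlds.
For ¬◇□(p ∨ ¬q):
a: ◇□(p ∨ ¬q) is T. ✗
b: ◇□(p ∨ ¬q) is T. ✗
c: ◇□(p ∨ ¬q) is T. ✗
d: ◇□(p ∨ ¬q) is T. ✗
e: ◇□(p ∨ ¬q) is T. ✗
f: ◇□(p ∨ ¬q) is T. ✗
g: ◇□(p ∨ ¬q) is T. ✗
— 0 worlds.

5 and 0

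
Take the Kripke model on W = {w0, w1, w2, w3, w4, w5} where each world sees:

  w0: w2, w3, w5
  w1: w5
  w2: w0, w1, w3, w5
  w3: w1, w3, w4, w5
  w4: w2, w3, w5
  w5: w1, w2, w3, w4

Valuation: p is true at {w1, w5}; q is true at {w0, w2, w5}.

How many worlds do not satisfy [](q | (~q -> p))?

5

w0: successors {w2, w3, w5}; q | (~q -> p) there: w2:T, w3:F, w5:T. ✗
w1: successors {w5}; q | (~q -> p) there: w5:T. ✓
w2: successors {w0, w1, w3, w5}; q | (~q -> p) there: w0:T, w1:T, w3:F, w5:T. ✗
w3: successors {w1, w3, w4, w5}; q | (~q -> p) there: w1:T, w3:F, w4:F, w5:T. ✗
w4: successors {w2, w3, w5}; q | (~q -> p) there: w2:T, w3:F, w5:T. ✗
w5: successors {w1, w2, w3, w4}; q | (~q -> p) there: w1:T, w2:T, w3:F, w4:F. ✗
Satisfying worlds: {w1}.
So [](q | (~q -> p)) fails at the other 5 worlds.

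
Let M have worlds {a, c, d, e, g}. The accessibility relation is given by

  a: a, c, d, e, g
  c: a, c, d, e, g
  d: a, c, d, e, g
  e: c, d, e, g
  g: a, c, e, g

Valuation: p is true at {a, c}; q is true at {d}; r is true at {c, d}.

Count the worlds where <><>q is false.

0

a: successors {a, c, d, e, g}; <>q there: a:T, c:T, d:T, e:T, g:F. ✓
c: successors {a, c, d, e, g}; <>q there: a:T, c:T, d:T, e:T, g:F. ✓
d: successors {a, c, d, e, g}; <>q there: a:T, c:T, d:T, e:T, g:F. ✓
e: successors {c, d, e, g}; <>q there: c:T, d:T, e:T, g:F. ✓
g: successors {a, c, e, g}; <>q there: a:T, c:T, e:T, g:F. ✓
Satisfying worlds: {a, c, d, e, g}.
So <><>q fails at the other 0 worlds.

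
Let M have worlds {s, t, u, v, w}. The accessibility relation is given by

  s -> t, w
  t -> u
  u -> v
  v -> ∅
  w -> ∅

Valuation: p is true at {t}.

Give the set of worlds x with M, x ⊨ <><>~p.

s: successors {t, w}; <>~p there: t:T, w:F. ✓
t: successors {u}; <>~p there: u:T. ✓
u: successors {v}; <>~p there: v:F. ✗
v: no successors, so <><>~p fails. ✗
w: no successors, so <><>~p fails. ✗

{s, t}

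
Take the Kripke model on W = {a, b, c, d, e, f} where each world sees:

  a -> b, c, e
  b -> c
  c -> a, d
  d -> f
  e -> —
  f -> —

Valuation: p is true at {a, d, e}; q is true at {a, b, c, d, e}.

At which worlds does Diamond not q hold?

a: successors {b, c, e}; not q there: b:F, c:F, e:F. ✗
b: successors {c}; not q there: c:F. ✗
c: successors {a, d}; not q there: a:F, d:F. ✗
d: successors {f}; not q there: f:T. ✓
e: no successors, so Diamond not q fails. ✗
f: no successors, so Diamond not q fails. ✗

{d}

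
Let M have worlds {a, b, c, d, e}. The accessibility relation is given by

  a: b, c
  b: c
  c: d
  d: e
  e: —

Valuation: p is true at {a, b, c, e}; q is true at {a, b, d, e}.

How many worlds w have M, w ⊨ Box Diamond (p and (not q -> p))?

a: successors {b, c}; Diamond (p and (not q -> p)) there: b:T, c:F. ✗
b: successors {c}; Diamond (p and (not q -> p)) there: c:F. ✗
c: successors {d}; Diamond (p and (not q -> p)) there: d:T. ✓
d: successors {e}; Diamond (p and (not q -> p)) there: e:F. ✗
e: no successors, so Box Diamond (p and (not q -> p)) holds vacuously. ✓
Satisfying worlds: {c, e}.

2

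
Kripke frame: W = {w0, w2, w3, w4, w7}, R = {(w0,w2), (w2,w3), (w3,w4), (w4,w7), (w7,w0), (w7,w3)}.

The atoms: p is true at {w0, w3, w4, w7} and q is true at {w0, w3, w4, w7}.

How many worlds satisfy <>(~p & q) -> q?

5

w0: <>(~p & q) is F, q is T. ✓
w2: <>(~p & q) is F, q is F. ✓
w3: <>(~p & q) is F, q is T. ✓
w4: <>(~p & q) is F, q is T. ✓
w7: <>(~p & q) is F, q is T. ✓
Satisfying worlds: {w0, w2, w3, w4, w7}.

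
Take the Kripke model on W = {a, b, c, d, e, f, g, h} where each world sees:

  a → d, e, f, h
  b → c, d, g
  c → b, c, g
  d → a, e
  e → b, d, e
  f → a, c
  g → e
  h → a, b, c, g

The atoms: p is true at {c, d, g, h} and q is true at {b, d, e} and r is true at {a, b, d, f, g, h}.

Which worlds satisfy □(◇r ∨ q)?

a: successors {d, e, f, h}; ◇r ∨ q there: d:T, e:T, f:T, h:T. ✓
b: successors {c, d, g}; ◇r ∨ q there: c:T, d:T, g:F. ✗
c: successors {b, c, g}; ◇r ∨ q there: b:T, c:T, g:F. ✗
d: successors {a, e}; ◇r ∨ q there: a:T, e:T. ✓
e: successors {b, d, e}; ◇r ∨ q there: b:T, d:T, e:T. ✓
f: successors {a, c}; ◇r ∨ q there: a:T, c:T. ✓
g: successors {e}; ◇r ∨ q there: e:T. ✓
h: successors {a, b, c, g}; ◇r ∨ q there: a:T, b:T, c:T, g:F. ✗

{a, d, e, f, g}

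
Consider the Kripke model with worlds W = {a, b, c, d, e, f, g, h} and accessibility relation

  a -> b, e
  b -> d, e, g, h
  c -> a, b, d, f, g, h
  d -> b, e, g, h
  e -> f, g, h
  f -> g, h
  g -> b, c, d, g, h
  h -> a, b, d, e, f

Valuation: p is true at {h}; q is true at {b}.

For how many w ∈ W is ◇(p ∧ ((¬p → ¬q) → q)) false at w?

8

a: successors {b, e}; p ∧ ((¬p → ¬q) → q) there: b:F, e:F. ✗
b: successors {d, e, g, h}; p ∧ ((¬p → ¬q) → q) there: d:F, e:F, g:F, h:F. ✗
c: successors {a, b, d, f, g, h}; p ∧ ((¬p → ¬q) → q) there: a:F, b:F, d:F, f:F, g:F, h:F. ✗
d: successors {b, e, g, h}; p ∧ ((¬p → ¬q) → q) there: b:F, e:F, g:F, h:F. ✗
e: successors {f, g, h}; p ∧ ((¬p → ¬q) → q) there: f:F, g:F, h:F. ✗
f: successors {g, h}; p ∧ ((¬p → ¬q) → q) there: g:F, h:F. ✗
g: successors {b, c, d, g, h}; p ∧ ((¬p → ¬q) → q) there: b:F, c:F, d:F, g:F, h:F. ✗
h: successors {a, b, d, e, f}; p ∧ ((¬p → ¬q) → q) there: a:F, b:F, d:F, e:F, f:F. ✗
Satisfying worlds: ∅.
So ◇(p ∧ ((¬p → ¬q) → q)) fails at the other 8 worlds.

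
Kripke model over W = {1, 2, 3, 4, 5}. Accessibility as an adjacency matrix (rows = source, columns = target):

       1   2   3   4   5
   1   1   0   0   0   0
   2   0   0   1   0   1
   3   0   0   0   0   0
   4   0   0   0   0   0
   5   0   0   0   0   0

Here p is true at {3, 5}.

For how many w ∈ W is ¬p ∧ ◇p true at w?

1

1: ¬p is T, ◇p is F. ✗
2: ¬p is T, ◇p is T. ✓
3: ¬p is F, ◇p is F. ✗
4: ¬p is T, ◇p is F. ✗
5: ¬p is F, ◇p is F. ✗
Satisfying worlds: {2}.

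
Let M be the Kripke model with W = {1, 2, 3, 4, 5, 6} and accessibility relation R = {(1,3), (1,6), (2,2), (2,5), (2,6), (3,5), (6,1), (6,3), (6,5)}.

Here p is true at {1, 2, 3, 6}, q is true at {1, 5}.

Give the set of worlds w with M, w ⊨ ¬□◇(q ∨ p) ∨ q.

{1, 2, 3, 5, 6}

1: ¬□◇(q ∨ p) is F, q is T. ✓
2: ¬□◇(q ∨ p) is T, q is F. ✓
3: ¬□◇(q ∨ p) is T, q is F. ✓
4: ¬□◇(q ∨ p) is F, q is F. ✗
5: ¬□◇(q ∨ p) is F, q is T. ✓
6: ¬□◇(q ∨ p) is T, q is F. ✓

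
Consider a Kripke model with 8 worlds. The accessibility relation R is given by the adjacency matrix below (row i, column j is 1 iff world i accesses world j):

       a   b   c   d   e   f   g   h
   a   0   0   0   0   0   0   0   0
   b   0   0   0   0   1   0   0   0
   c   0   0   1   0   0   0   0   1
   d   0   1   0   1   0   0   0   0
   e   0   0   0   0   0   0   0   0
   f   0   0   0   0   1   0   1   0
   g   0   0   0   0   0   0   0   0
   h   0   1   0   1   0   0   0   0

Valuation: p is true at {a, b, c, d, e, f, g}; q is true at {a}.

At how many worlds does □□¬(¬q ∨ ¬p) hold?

5

a: no successors, so □□¬(¬q ∨ ¬p) holds vacuously. ✓
b: successors {e}; □¬(¬q ∨ ¬p) there: e:T. ✓
c: successors {c, h}; □¬(¬q ∨ ¬p) there: c:F, h:F. ✗
d: successors {b, d}; □¬(¬q ∨ ¬p) there: b:F, d:F. ✗
e: no successors, so □□¬(¬q ∨ ¬p) holds vacuously. ✓
f: successors {e, g}; □¬(¬q ∨ ¬p) there: e:T, g:T. ✓
g: no successors, so □□¬(¬q ∨ ¬p) holds vacuously. ✓
h: successors {b, d}; □¬(¬q ∨ ¬p) there: b:F, d:F. ✗
Satisfying worlds: {a, b, e, f, g}.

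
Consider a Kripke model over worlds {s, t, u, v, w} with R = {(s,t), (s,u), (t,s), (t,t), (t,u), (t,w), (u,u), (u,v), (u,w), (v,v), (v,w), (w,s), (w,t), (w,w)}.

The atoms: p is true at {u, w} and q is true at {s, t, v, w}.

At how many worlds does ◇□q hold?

4

s: successors {t, u}; □q there: t:F, u:F. ✗
t: successors {s, t, u, w}; □q there: s:F, t:F, u:F, w:T. ✓
u: successors {u, v, w}; □q there: u:F, v:T, w:T. ✓
v: successors {v, w}; □q there: v:T, w:T. ✓
w: successors {s, t, w}; □q there: s:F, t:F, w:T. ✓
Satisfying worlds: {t, u, v, w}.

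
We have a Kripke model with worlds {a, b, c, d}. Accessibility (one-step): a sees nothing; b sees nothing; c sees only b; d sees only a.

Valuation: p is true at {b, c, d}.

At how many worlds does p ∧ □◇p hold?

1

a: p is F, □◇p is T. ✗
b: p is T, □◇p is T. ✓
c: p is T, □◇p is F. ✗
d: p is T, □◇p is F. ✗
Satisfying worlds: {b}.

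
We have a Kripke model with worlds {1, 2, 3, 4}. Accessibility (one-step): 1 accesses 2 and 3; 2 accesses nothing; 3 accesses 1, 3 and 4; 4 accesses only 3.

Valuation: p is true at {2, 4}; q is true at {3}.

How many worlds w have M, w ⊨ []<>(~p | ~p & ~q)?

1: successors {2, 3}; <>(~p | ~p & ~q) there: 2:F, 3:T. ✗
2: no successors, so []<>(~p | ~p & ~q) holds vacuously. ✓
3: successors {1, 3, 4}; <>(~p | ~p & ~q) there: 1:T, 3:T, 4:T. ✓
4: successors {3}; <>(~p | ~p & ~q) there: 3:T. ✓
Satisfying worlds: {2, 3, 4}.

3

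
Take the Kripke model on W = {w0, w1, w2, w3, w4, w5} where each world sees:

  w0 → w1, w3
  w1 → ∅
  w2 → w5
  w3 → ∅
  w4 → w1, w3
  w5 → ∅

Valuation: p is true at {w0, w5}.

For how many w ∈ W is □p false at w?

w0: successors {w1, w3}; p there: w1:F, w3:F. ✗
w1: no successors, so □p holds vacuously. ✓
w2: successors {w5}; p there: w5:T. ✓
w3: no successors, so □p holds vacuously. ✓
w4: successors {w1, w3}; p there: w1:F, w3:F. ✗
w5: no successors, so □p holds vacuously. ✓
Satisfying worlds: {w1, w2, w3, w5}.
So □p fails at the other 2 worlds.

2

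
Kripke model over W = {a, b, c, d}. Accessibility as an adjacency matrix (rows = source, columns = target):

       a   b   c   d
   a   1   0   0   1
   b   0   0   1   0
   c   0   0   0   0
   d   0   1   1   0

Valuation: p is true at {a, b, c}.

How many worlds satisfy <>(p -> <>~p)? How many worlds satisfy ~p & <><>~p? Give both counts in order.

For <>(p -> <>~p):
a: successors {a, d}; p -> <>~p there: a:T, d:T. ✓
b: successors {c}; p -> <>~p there: c:F. ✗
c: no successors, so <>(p -> <>~p) fails. ✗
d: successors {b, c}; p -> <>~p there: b:F, c:F. ✗
— 1 world.
For ~p & <><>~p:
a: ~p is F, <><>~p is T. ✗
b: ~p is F, <><>~p is F. ✗
c: ~p is F, <><>~p is F. ✗
d: ~p is T, <><>~p is F. ✗
— 0 worlds.

1 and 0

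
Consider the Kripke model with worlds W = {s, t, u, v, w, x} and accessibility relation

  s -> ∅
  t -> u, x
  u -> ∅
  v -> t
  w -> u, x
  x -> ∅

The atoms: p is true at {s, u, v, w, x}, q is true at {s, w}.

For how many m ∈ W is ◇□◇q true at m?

2

s: no successors, so ◇□◇q fails. ✗
t: successors {u, x}; □◇q there: u:T, x:T. ✓
u: no successors, so ◇□◇q fails. ✗
v: successors {t}; □◇q there: t:F. ✗
w: successors {u, x}; □◇q there: u:T, x:T. ✓
x: no successors, so ◇□◇q fails. ✗
Satisfying worlds: {t, w}.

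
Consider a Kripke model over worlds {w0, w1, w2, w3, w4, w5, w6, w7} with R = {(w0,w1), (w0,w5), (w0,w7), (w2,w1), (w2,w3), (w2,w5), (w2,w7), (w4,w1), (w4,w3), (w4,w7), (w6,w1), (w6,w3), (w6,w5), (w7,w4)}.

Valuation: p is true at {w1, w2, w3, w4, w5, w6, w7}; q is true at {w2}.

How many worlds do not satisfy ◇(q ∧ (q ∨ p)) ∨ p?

w0: ◇(q ∧ (q ∨ p)) is F, p is F. ✗
w1: ◇(q ∧ (q ∨ p)) is F, p is T. ✓
w2: ◇(q ∧ (q ∨ p)) is F, p is T. ✓
w3: ◇(q ∧ (q ∨ p)) is F, p is T. ✓
w4: ◇(q ∧ (q ∨ p)) is F, p is T. ✓
w5: ◇(q ∧ (q ∨ p)) is F, p is T. ✓
w6: ◇(q ∧ (q ∨ p)) is F, p is T. ✓
w7: ◇(q ∧ (q ∨ p)) is F, p is T. ✓
Satisfying worlds: {w1, w2, w3, w4, w5, w6, w7}.
So ◇(q ∧ (q ∨ p)) ∨ p fails at the other 1 world.

1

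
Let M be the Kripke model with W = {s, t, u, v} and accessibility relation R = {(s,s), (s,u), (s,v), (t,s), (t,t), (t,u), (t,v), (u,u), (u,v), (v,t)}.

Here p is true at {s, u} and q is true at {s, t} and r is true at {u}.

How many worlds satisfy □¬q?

s: successors {s, u, v}; ¬q there: s:F, u:T, v:T. ✗
t: successors {s, t, u, v}; ¬q there: s:F, t:F, u:T, v:T. ✗
u: successors {u, v}; ¬q there: u:T, v:T. ✓
v: successors {t}; ¬q there: t:F. ✗
Satisfying worlds: {u}.

1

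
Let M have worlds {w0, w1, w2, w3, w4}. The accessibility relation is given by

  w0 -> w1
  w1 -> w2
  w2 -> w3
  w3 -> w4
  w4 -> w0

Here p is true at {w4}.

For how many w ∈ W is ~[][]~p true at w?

w0: [][]~p is T. ✗
w1: [][]~p is T. ✗
w2: [][]~p is F. ✓
w3: [][]~p is T. ✗
w4: [][]~p is T. ✗
Satisfying worlds: {w2}.

1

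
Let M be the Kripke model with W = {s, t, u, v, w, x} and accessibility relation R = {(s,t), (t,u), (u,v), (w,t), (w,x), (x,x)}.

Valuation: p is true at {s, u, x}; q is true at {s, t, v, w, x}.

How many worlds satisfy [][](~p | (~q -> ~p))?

s: successors {t}; [](~p | (~q -> ~p)) there: t:F. ✗
t: successors {u}; [](~p | (~q -> ~p)) there: u:T. ✓
u: successors {v}; [](~p | (~q -> ~p)) there: v:T. ✓
v: no successors, so [][](~p | (~q -> ~p)) holds vacuously. ✓
w: successors {t, x}; [](~p | (~q -> ~p)) there: t:F, x:T. ✗
x: successors {x}; [](~p | (~q -> ~p)) there: x:T. ✓
Satisfying worlds: {t, u, v, x}.

4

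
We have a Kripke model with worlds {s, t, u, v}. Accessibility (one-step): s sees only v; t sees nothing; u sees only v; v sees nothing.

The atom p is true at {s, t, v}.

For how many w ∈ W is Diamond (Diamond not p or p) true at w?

s: successors {v}; Diamond not p or p there: v:T. ✓
t: no successors, so Diamond (Diamond not p or p) fails. ✗
u: successors {v}; Diamond not p or p there: v:T. ✓
v: no successors, so Diamond (Diamond not p or p) fails. ✗
Satisfying worlds: {s, u}.

2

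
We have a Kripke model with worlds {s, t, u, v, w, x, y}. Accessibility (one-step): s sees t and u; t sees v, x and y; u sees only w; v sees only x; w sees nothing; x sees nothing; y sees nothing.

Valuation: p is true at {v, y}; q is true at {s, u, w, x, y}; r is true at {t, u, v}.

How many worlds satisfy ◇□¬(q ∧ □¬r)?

3

s: successors {t, u}; □¬(q ∧ □¬r) there: t:F, u:F. ✗
t: successors {v, x, y}; □¬(q ∧ □¬r) there: v:F, x:T, y:T. ✓
u: successors {w}; □¬(q ∧ □¬r) there: w:T. ✓
v: successors {x}; □¬(q ∧ □¬r) there: x:T. ✓
w: no successors, so ◇□¬(q ∧ □¬r) fails. ✗
x: no successors, so ◇□¬(q ∧ □¬r) fails. ✗
y: no successors, so ◇□¬(q ∧ □¬r) fails. ✗
Satisfying worlds: {t, u, v}.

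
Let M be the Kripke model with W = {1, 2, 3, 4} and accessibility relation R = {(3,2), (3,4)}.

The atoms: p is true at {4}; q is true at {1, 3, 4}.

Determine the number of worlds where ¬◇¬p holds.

3

1: ◇¬p is F. ✓
2: ◇¬p is F. ✓
3: ◇¬p is T. ✗
4: ◇¬p is F. ✓
Satisfying worlds: {1, 2, 4}.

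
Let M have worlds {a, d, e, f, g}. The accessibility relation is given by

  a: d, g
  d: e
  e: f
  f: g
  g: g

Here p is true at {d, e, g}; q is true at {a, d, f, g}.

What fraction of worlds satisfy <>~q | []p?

a: <>~q is F, []p is T. ✓
d: <>~q is T, []p is T. ✓
e: <>~q is F, []p is F. ✗
f: <>~q is F, []p is T. ✓
g: <>~q is F, []p is T. ✓
That's 4 of 5 worlds, so 4/5.

4/5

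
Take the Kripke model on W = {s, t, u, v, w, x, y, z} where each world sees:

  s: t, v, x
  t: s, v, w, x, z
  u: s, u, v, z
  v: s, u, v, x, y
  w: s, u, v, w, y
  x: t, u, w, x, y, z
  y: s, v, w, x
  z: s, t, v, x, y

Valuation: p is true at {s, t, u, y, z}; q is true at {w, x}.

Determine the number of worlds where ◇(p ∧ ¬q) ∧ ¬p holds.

s: ◇(p ∧ ¬q) is T, ¬p is F. ✗
t: ◇(p ∧ ¬q) is T, ¬p is F. ✗
u: ◇(p ∧ ¬q) is T, ¬p is F. ✗
v: ◇(p ∧ ¬q) is T, ¬p is T. ✓
w: ◇(p ∧ ¬q) is T, ¬p is T. ✓
x: ◇(p ∧ ¬q) is T, ¬p is T. ✓
y: ◇(p ∧ ¬q) is T, ¬p is F. ✗
z: ◇(p ∧ ¬q) is T, ¬p is F. ✗
Satisfying worlds: {v, w, x}.

3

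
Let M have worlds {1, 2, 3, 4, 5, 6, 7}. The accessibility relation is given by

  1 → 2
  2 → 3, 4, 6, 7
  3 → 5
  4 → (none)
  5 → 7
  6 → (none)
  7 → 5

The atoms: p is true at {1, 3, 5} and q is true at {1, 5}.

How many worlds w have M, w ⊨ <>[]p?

1: successors {2}; []p there: 2:F. ✗
2: successors {3, 4, 6, 7}; []p there: 3:T, 4:T, 6:T, 7:T. ✓
3: successors {5}; []p there: 5:F. ✗
4: no successors, so <>[]p fails. ✗
5: successors {7}; []p there: 7:T. ✓
6: no successors, so <>[]p fails. ✗
7: successors {5}; []p there: 5:F. ✗
Satisfying worlds: {2, 5}.

2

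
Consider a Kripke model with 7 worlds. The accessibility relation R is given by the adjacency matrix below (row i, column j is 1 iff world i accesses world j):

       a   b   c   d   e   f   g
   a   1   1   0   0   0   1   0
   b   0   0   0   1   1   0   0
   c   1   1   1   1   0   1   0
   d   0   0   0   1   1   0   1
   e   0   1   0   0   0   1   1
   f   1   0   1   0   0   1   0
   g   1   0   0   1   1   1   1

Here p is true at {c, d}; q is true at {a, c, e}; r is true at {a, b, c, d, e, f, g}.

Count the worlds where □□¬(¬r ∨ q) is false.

a: successors {a, b, f}; □¬(¬r ∨ q) there: a:F, b:F, f:F. ✗
b: successors {d, e}; □¬(¬r ∨ q) there: d:F, e:T. ✗
c: successors {a, b, c, d, f}; □¬(¬r ∨ q) there: a:F, b:F, c:F, d:F, f:F. ✗
d: successors {d, e, g}; □¬(¬r ∨ q) there: d:F, e:T, g:F. ✗
e: successors {b, f, g}; □¬(¬r ∨ q) there: b:F, f:F, g:F. ✗
f: successors {a, c, f}; □¬(¬r ∨ q) there: a:F, c:F, f:F. ✗
g: successors {a, d, e, f, g}; □¬(¬r ∨ q) there: a:F, d:F, e:T, f:F, g:F. ✗
Satisfying worlds: ∅.
So □□¬(¬r ∨ q) fails at the other 7 worlds.

7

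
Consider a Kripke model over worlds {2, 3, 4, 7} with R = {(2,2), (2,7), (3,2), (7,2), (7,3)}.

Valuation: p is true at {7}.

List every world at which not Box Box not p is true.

{2, 3, 7}

2: Box Box not p is F. ✓
3: Box Box not p is F. ✓
4: Box Box not p is T. ✗
7: Box Box not p is F. ✓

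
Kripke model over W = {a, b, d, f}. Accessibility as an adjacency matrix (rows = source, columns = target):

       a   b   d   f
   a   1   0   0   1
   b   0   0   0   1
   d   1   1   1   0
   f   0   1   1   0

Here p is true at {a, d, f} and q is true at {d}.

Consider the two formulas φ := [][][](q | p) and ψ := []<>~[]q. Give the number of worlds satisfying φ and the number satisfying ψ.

For [][][](q | p):
a: successors {a, f}; [][](q | p) there: a:F, f:F. ✗
b: successors {f}; [][](q | p) there: f:F. ✗
d: successors {a, b, d}; [][](q | p) there: a:F, b:F, d:F. ✗
f: successors {b, d}; [][](q | p) there: b:F, d:F. ✗
— 0 worlds.
For []<>~[]q:
a: successors {a, f}; <>~[]q there: a:T, f:T. ✓
b: successors {f}; <>~[]q there: f:T. ✓
d: successors {a, b, d}; <>~[]q there: a:T, b:T, d:T. ✓
f: successors {b, d}; <>~[]q there: b:T, d:T. ✓
— 4 worlds.

0 and 4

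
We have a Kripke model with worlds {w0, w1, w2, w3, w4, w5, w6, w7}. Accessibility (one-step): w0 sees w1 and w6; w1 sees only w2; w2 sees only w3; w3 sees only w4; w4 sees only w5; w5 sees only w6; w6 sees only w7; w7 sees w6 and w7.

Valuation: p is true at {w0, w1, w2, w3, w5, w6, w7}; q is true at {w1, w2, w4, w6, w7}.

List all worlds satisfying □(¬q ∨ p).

{w0, w1, w2, w4, w5, w6, w7}

w0: successors {w1, w6}; ¬q ∨ p there: w1:T, w6:T. ✓
w1: successors {w2}; ¬q ∨ p there: w2:T. ✓
w2: successors {w3}; ¬q ∨ p there: w3:T. ✓
w3: successors {w4}; ¬q ∨ p there: w4:F. ✗
w4: successors {w5}; ¬q ∨ p there: w5:T. ✓
w5: successors {w6}; ¬q ∨ p there: w6:T. ✓
w6: successors {w7}; ¬q ∨ p there: w7:T. ✓
w7: successors {w6, w7}; ¬q ∨ p there: w6:T, w7:T. ✓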